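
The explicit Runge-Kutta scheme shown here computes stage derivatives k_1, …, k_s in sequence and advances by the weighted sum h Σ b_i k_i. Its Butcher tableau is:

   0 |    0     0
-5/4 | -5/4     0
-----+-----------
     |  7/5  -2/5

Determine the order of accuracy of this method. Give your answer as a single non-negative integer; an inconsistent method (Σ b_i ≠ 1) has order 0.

2

b = (7/5, -2/5)
c = (0, -5/4)
Σ b_i: 7/5·1 + (-2/5)·1 = 1 ✓
b·c: (-2/5)·(-5/4) = 1/2 ✓; 2 stages ⇒ order 2.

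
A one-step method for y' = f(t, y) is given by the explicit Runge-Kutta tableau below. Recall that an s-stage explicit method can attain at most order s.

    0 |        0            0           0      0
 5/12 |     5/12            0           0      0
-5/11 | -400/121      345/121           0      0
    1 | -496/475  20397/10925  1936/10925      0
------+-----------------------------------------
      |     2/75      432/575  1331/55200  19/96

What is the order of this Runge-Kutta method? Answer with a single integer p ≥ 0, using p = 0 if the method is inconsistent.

4

b = (2/75, 432/575, 1331/55200, 19/96)
c = (0, 5/12, -5/11, 1)
Ac = (0, 0, 575/484, 53/76)
Σ b_i: 2/75·1 + 432/575·1 + 1331/55200·1 + 19/96·1 = 1 ✓
b·c: 432/575·5/12 + 1331/55200·(-5/11) + 19/96·1 = 1/2 ✓
b·c²: 432/575·25/144 + 1331/55200·25/121 + 19/96·1 = 1/3 ✓
b·Ac: 1331/55200·575/484 + 19/96·53/76 = 1/6 ✓
b·c³: 432/575·125/1728 + 1331/55200·(-125/1331) + 19/96·1 = 1/4 ✓
b·(c∘Ac): 1331/55200·(-2875/5324) + 19/96·53/76 = 1/8 ✓
b·Ac²: 1331/55200·2875/5808 + 19/96·329/912 = 1/12 ✓
b·A²c: 19/96·4/19 = 1/24 ✓; 4 stages ⇒ order 4.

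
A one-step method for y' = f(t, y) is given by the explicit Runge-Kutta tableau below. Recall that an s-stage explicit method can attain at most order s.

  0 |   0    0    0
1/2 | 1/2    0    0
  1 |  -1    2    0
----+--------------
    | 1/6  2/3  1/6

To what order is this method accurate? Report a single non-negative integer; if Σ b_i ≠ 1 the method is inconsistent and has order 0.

3

b = (1/6, 2/3, 1/6)
c = (0, 1/2, 1)
Ac = (0, 0, 1)
Σ b_i: 1/6·1 + 2/3·1 + 1/6·1 = 1 ✓
b·c: 2/3·1/2 + 1/6·1 = 1/2 ✓
b·c²: 2/3·1/4 + 1/6·1 = 1/3 ✓
b·Ac: 1/6·1 = 1/6 ✓; 3 stages ⇒ order 3.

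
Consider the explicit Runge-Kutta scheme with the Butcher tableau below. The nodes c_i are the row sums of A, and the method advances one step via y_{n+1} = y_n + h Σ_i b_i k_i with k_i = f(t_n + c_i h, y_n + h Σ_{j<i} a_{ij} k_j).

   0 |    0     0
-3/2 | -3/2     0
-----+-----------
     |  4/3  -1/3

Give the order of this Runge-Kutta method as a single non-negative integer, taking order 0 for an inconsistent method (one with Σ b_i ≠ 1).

2

b = (4/3, -1/3)
c = (0, -3/2)
Σ b_i: 4/3·1 + (-1/3)·1 = 1 ✓
b·c: (-1/3)·(-3/2) = 1/2 ✓; 2 stages ⇒ order 2.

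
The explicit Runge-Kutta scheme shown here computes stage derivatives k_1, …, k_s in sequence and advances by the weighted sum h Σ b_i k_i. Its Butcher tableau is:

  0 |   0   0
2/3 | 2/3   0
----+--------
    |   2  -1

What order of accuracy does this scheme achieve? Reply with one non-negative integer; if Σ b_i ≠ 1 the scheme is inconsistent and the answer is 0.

b = (2, -1)
c = (0, 2/3)
Σ b_i: 2·1 + (-1)·1 = 1 ✓
b·c: (-1)·2/3 = -2/3 ≠ 1/2 ⇒ order 1.

1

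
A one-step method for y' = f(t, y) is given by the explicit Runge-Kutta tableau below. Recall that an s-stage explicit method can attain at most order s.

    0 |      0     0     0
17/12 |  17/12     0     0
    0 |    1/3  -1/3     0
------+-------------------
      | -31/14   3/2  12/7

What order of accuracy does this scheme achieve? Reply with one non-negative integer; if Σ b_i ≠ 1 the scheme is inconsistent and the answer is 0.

b = (-31/14, 3/2, 12/7)
c = (0, 17/12, 0)
Ac = (0, 0, -17/36)
Σ b_i: (-31/14)·1 + 3/2·1 + 12/7·1 = 1 ✓
b·c: 3/2·17/12 = 17/8 ≠ 1/2 ⇒ order 1.

1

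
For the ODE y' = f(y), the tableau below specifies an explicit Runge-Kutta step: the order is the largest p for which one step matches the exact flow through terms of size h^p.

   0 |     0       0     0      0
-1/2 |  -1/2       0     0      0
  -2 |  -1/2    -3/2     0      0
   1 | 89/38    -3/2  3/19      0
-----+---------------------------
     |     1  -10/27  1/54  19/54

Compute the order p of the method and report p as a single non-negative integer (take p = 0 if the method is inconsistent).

b = (1, -10/27, 1/54, 19/54)
c = (0, -1/2, -2, 1)
Ac = (0, 0, 3/4, 33/76)
Σ b_i: 1·1 + (-10/27)·1 + 1/54·1 + 19/54·1 = 1 ✓
b·c: (-10/27)·(-1/2) + 1/54·(-2) + 19/54·1 = 1/2 ✓
b·c²: (-10/27)·1/4 + 1/54·4 + 19/54·1 = 1/3 ✓
b·Ac: 1/54·3/4 + 19/54·33/76 = 1/6 ✓
b·c³: (-10/27)·(-1/8) + 1/54·(-8) + 19/54·1 = 1/4 ✓
b·(c∘Ac): 1/54·(-3/2) + 19/54·33/76 = 1/8 ✓
b·Ac²: 1/54·(-3/8) + 19/54·39/152 = 1/12 ✓
b·A²c: 19/54·9/76 = 1/24 ✓; 4 stages ⇒ order 4.

4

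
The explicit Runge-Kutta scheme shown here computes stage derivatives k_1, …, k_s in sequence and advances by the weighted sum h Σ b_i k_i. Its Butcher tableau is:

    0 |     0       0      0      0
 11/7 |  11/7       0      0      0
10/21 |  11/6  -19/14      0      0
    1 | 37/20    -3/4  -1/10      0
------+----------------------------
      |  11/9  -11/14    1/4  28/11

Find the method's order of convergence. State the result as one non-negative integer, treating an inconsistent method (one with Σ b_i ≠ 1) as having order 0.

0

b = (11/9, -11/14, 1/4, 28/11)
c = (0, 11/7, 10/21, 1)
Ac = (0, 0, -209/98, -103/84)
Σ b_i: 11/9·1 + (-11/14)·1 + 1/4·1 + 28/11·1 = 8959/2772 ≠ 1 ⇒ order 0.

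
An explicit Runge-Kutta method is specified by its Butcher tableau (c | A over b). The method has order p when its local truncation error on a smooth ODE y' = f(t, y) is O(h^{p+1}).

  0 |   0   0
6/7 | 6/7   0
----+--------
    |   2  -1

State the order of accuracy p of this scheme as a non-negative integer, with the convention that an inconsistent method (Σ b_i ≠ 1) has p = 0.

b = (2, -1)
c = (0, 6/7)
Σ b_i: 2·1 + (-1)·1 = 1 ✓
b·c: (-1)·6/7 = -6/7 ≠ 1/2 ⇒ order 1.

1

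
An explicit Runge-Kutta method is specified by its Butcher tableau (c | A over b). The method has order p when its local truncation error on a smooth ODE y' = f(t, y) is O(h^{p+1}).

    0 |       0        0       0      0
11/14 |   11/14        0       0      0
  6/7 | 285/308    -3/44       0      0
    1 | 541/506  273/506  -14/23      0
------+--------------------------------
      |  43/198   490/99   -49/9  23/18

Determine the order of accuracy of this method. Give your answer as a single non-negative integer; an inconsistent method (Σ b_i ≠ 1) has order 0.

b = (43/198, 490/99, -49/9, 23/18)
c = (0, 11/14, 6/7, 1)
Ac = (0, 0, -3/56, -9/92)
Σ b_i: 43/198·1 + 490/99·1 + (-49/9)·1 + 23/18·1 = 1 ✓
b·c: 490/99·11/14 + (-49/9)·6/7 + 23/18·1 = 1/2 ✓
b·c²: 490/99·121/196 + (-49/9)·36/49 + 23/18·1 = 1/3 ✓
b·Ac: (-49/9)·(-3/56) + 23/18·(-9/92) = 1/6 ✓
b·c³: 490/99·1331/2744 + (-49/9)·216/343 + 23/18·1 = 1/4 ✓
b·(c∘Ac): (-49/9)·(-9/196) + 23/18·(-9/92) = 1/8 ✓
b·Ac²: (-49/9)·(-33/784) + 23/18·(-21/184) = 1/12 ✓
b·A²c: 23/18·3/92 = 1/24 ✓; 4 stages ⇒ order 4.

4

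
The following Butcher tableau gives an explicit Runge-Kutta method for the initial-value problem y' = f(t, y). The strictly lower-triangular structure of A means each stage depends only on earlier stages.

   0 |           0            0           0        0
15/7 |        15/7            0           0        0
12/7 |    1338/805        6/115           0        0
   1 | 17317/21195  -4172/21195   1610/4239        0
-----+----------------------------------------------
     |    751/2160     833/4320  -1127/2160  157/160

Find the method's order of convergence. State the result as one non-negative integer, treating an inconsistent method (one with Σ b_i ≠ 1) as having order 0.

4

b = (751/2160, 833/4320, -1127/2160, 157/160)
c = (0, 15/7, 12/7, 1)
Ac = (0, 0, 18/161, 36/157)
Σ b_i: 751/2160·1 + 833/4320·1 + (-1127/2160)·1 + 157/160·1 = 1 ✓
b·c: 833/4320·15/7 + (-1127/2160)·12/7 + 157/160·1 = 1/2 ✓
b·c²: 833/4320·225/49 + (-1127/2160)·144/49 + 157/160·1 = 1/3 ✓
b·Ac: (-1127/2160)·18/161 + 157/160·36/157 = 1/6 ✓
b·c³: 833/4320·3375/343 + (-1127/2160)·1728/343 + 157/160·1 = 1/4 ✓
b·(c∘Ac): (-1127/2160)·216/1127 + 157/160·36/157 = 1/8 ✓
b·Ac²: (-1127/2160)·270/1127 + 157/160·100/471 = 1/12 ✓
b·A²c: 157/160·20/471 = 1/24 ✓; 4 stages ⇒ order 4.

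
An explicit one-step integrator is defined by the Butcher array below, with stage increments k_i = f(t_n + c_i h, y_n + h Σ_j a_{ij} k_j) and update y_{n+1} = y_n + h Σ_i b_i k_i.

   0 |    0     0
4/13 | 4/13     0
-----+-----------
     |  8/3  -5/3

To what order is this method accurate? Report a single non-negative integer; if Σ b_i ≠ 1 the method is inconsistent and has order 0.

b = (8/3, -5/3)
c = (0, 4/13)
Σ b_i: 8/3·1 + (-5/3)·1 = 1 ✓
b·c: (-5/3)·4/13 = -20/39 ≠ 1/2 ⇒ order 1.

1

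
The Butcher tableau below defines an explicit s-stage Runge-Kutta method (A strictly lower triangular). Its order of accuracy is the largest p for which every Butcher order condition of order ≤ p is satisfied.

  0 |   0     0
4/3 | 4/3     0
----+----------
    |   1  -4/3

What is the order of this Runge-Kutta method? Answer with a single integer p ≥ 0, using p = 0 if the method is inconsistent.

0

b = (1, -4/3)
c = (0, 4/3)
Σ b_i: 1·1 + (-4/3)·1 = -1/3 ≠ 1 ⇒ order 0.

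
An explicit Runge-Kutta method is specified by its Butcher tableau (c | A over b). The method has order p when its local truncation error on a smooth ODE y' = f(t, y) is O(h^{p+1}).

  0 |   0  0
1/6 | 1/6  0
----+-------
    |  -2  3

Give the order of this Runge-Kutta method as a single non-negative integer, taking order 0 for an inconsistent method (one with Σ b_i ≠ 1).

2

b = (-2, 3)
c = (0, 1/6)
Σ b_i: (-2)·1 + 3·1 = 1 ✓
b·c: 3·1/6 = 1/2 ✓; 2 stages ⇒ order 2.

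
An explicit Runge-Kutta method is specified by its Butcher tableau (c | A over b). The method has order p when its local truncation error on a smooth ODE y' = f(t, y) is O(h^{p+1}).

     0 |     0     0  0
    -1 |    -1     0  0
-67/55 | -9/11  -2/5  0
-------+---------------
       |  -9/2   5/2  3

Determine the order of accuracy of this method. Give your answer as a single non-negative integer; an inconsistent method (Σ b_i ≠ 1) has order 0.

b = (-9/2, 5/2, 3)
c = (0, -1, -67/55)
Ac = (0, 0, 2/5)
Σ b_i: (-9/2)·1 + 5/2·1 + 3·1 = 1 ✓
b·c: 5/2·(-1) + 3·(-67/55) = -677/110 ≠ 1/2 ⇒ order 1.

1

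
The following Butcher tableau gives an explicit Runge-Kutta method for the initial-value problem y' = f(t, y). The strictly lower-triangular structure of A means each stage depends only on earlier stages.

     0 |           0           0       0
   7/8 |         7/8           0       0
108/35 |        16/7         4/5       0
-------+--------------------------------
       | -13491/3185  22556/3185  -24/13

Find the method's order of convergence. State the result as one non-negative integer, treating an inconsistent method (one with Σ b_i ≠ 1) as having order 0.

b = (-13491/3185, 22556/3185, -24/13)
c = (0, 7/8, 108/35)
Ac = (0, 0, 7/10)
Σ b_i: (-13491/3185)·1 + 22556/3185·1 + (-24/13)·1 = 1 ✓
b·c: 22556/3185·7/8 + (-24/13)·108/35 = 1/2 ✓
b·c²: 22556/3185·49/64 + (-24/13)·11664/1225 = -3097421/254800 ≠ 1/3 ⇒ order 2.
b·Ac: (-24/13)·7/10 = -84/65 ≠ 1/6

2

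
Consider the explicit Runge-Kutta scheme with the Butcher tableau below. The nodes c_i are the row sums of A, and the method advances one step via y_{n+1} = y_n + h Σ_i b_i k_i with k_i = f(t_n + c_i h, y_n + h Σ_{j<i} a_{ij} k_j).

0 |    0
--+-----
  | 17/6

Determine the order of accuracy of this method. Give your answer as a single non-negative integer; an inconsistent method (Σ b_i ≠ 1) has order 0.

b = (17/6)
c = (0)
Σ b_i: 17/6·1 = 17/6 ≠ 1 ⇒ order 0.

0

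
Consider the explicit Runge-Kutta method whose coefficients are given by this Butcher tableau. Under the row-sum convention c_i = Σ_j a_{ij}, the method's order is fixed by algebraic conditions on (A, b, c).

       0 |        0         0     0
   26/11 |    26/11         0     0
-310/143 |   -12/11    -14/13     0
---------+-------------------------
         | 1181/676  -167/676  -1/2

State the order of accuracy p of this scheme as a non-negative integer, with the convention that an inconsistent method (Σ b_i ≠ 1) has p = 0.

2

b = (1181/676, -167/676, -1/2)
c = (0, 26/11, -310/143)
Ac = (0, 0, -28/11)
Σ b_i: 1181/676·1 + (-167/676)·1 + (-1/2)·1 = 1 ✓
b·c: (-167/676)·26/11 + (-1/2)·(-310/143) = 1/2 ✓
b·c²: (-167/676)·676/121 + (-1/2)·96100/20449 = -76273/20449 ≠ 1/3 ⇒ order 2.
b·Ac: (-1/2)·(-28/11) = 14/11 ≠ 1/6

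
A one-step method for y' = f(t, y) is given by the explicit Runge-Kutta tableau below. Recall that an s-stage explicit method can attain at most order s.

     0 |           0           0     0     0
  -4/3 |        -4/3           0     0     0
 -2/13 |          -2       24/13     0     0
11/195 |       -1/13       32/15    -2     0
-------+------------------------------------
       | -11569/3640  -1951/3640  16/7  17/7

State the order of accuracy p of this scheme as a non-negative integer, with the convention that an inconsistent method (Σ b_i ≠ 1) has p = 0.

2

b = (-11569/3640, -1951/3640, 16/7, 17/7)
c = (0, -4/3, -2/13, 11/195)
Ac = (0, 0, -32/13, -1484/585)
Σ b_i: (-11569/3640)·1 + (-1951/3640)·1 + 16/7·1 + 17/7·1 = 1 ✓
b·c: (-1951/3640)·(-4/3) + 16/7·(-2/13) + 17/7·11/195 = 1/2 ✓
b·c²: (-1951/3640)·16/9 + 16/7·4/169 + 17/7·121/38025 = -237173/266175 ≠ 1/3 ⇒ order 2.
b·Ac: 16/7·(-32/13) + 17/7·(-1484/585) = -48268/4095 ≠ 1/6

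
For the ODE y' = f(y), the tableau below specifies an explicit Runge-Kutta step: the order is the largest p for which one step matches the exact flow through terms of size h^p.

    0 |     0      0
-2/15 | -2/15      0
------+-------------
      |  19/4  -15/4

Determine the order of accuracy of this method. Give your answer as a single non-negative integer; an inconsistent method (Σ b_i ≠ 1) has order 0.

2

b = (19/4, -15/4)
c = (0, -2/15)
Σ b_i: 19/4·1 + (-15/4)·1 = 1 ✓
b·c: (-15/4)·(-2/15) = 1/2 ✓; 2 stages ⇒ order 2.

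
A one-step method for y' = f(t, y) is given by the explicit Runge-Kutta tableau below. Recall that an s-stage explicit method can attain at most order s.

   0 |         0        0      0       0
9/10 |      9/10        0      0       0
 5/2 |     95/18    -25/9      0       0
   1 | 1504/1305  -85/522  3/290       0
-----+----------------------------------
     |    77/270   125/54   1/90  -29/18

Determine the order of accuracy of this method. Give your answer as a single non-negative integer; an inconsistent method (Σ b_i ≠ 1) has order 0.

4

b = (77/270, 125/54, 1/90, -29/18)
c = (0, 9/10, 5/2, 1)
Ac = (0, 0, -5/2, -7/58)
Σ b_i: 77/270·1 + 125/54·1 + 1/90·1 + (-29/18)·1 = 1 ✓
b·c: 125/54·9/10 + 1/90·5/2 + (-29/18)·1 = 1/2 ✓
b·c²: 125/54·81/100 + 1/90·25/4 + (-29/18)·1 = 1/3 ✓
b·Ac: 1/90·(-5/2) + (-29/18)·(-7/58) = 1/6 ✓
b·c³: 125/54·729/1000 + 1/90·125/8 + (-29/18)·1 = 1/4 ✓
b·(c∘Ac): 1/90·(-25/4) + (-29/18)·(-7/58) = 1/8 ✓
b·Ac²: 1/90·(-9/4) + (-29/18)·(-39/580) = 1/12 ✓
b·A²c: (-29/18)·(-3/116) = 1/24 ✓; 4 stages ⇒ order 4.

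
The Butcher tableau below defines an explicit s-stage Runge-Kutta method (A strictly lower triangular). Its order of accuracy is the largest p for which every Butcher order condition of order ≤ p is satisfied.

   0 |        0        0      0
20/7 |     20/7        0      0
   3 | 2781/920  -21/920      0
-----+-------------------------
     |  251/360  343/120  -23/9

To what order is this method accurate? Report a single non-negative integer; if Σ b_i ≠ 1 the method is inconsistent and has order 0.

b = (251/360, 343/120, -23/9)
c = (0, 20/7, 3)
Ac = (0, 0, -3/46)
Σ b_i: 251/360·1 + 343/120·1 + (-23/9)·1 = 1 ✓
b·c: 343/120·20/7 + (-23/9)·3 = 1/2 ✓
b·c²: 343/120·400/49 + (-23/9)·9 = 1/3 ✓
b·Ac: (-23/9)·(-3/46) = 1/6 ✓; 3 stages ⇒ order 3.

3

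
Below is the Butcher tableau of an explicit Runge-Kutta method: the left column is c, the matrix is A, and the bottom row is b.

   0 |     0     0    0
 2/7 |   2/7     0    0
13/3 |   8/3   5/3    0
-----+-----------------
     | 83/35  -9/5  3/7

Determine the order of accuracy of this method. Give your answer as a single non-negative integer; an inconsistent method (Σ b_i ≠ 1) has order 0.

1

b = (83/35, -9/5, 3/7)
c = (0, 2/7, 13/3)
Ac = (0, 0, 10/21)
Σ b_i: 83/35·1 + (-9/5)·1 + 3/7·1 = 1 ✓
b·c: (-9/5)·2/7 + 3/7·13/3 = 47/35 ≠ 1/2 ⇒ order 1.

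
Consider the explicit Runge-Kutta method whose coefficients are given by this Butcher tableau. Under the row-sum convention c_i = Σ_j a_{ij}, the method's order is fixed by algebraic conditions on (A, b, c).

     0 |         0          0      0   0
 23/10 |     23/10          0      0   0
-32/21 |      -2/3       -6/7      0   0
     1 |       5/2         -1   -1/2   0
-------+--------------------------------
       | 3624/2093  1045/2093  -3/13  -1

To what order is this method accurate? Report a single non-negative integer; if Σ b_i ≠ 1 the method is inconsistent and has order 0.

2

b = (3624/2093, 1045/2093, -3/13, -1)
c = (0, 23/10, -32/21, 1)
Ac = (0, 0, -69/35, -323/210)
Σ b_i: 3624/2093·1 + 1045/2093·1 + (-3/13)·1 + (-1)·1 = 1 ✓
b·c: 1045/2093·23/10 + (-3/13)·(-32/21) + (-1)·1 = 1/2 ✓
b·c²: 1045/2093·529/100 + (-3/13)·1024/441 + (-1)·1 = 42247/38220 ≠ 1/3 ⇒ order 2.
b·Ac: (-3/13)·(-69/35) + (-1)·(-323/210) = 5441/2730 ≠ 1/6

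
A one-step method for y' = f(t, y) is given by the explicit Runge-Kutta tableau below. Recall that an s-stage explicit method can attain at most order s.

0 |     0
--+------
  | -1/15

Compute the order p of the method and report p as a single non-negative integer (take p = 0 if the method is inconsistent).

b = (-1/15)
c = (0)
Σ b_i: (-1/15)·1 = -1/15 ≠ 1 ⇒ order 0.

0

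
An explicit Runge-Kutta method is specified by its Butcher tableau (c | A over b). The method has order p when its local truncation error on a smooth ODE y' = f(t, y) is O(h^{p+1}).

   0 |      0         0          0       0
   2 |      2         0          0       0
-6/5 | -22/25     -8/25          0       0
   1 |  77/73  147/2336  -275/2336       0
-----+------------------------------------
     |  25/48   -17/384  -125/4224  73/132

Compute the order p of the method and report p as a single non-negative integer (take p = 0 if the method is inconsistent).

4

b = (25/48, -17/384, -125/4224, 73/132)
c = (0, 2, -6/5, 1)
Ac = (0, 0, -16/25, 39/146)
Σ b_i: 25/48·1 + (-17/384)·1 + (-125/4224)·1 + 73/132·1 = 1 ✓
b·c: (-17/384)·2 + (-125/4224)·(-6/5) + 73/132·1 = 1/2 ✓
b·c²: (-17/384)·4 + (-125/4224)·36/25 + 73/132·1 = 1/3 ✓
b·Ac: (-125/4224)·(-16/25) + 73/132·39/146 = 1/6 ✓
b·c³: (-17/384)·8 + (-125/4224)·(-216/125) + 73/132·1 = 1/4 ✓
b·(c∘Ac): (-125/4224)·96/125 + 73/132·39/146 = 1/8 ✓
b·Ac²: (-125/4224)·(-32/25) + 73/132·6/73 = 1/12 ✓
b·A²c: 73/132·11/146 = 1/24 ✓; 4 stages ⇒ order 4.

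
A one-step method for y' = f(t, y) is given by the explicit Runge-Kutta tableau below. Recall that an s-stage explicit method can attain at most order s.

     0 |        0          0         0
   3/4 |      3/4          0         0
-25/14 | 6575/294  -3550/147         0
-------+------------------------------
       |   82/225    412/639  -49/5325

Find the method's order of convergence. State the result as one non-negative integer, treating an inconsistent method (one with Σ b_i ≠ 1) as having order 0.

3

b = (82/225, 412/639, -49/5325)
c = (0, 3/4, -25/14)
Ac = (0, 0, -1775/98)
Σ b_i: 82/225·1 + 412/639·1 + (-49/5325)·1 = 1 ✓
b·c: 412/639·3/4 + (-49/5325)·(-25/14) = 1/2 ✓
b·c²: 412/639·9/16 + (-49/5325)·625/196 = 1/3 ✓
b·Ac: (-49/5325)·(-1775/98) = 1/6 ✓; 3 stages ⇒ order 3.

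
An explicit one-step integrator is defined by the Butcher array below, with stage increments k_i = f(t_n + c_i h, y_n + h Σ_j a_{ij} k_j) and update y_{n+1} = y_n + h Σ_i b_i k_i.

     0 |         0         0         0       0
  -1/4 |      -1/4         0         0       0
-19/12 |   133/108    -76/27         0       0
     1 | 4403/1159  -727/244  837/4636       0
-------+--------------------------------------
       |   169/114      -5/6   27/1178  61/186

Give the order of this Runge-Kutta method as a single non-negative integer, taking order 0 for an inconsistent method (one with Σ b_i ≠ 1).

b = (169/114, -5/6, 27/1178, 61/186)
c = (0, -1/4, -19/12, 1)
Ac = (0, 0, 19/27, 28/61)
Σ b_i: 169/114·1 + (-5/6)·1 + 27/1178·1 + 61/186·1 = 1 ✓
b·c: (-5/6)·(-1/4) + 27/1178·(-19/12) + 61/186·1 = 1/2 ✓
b·c²: (-5/6)·1/16 + 27/1178·361/144 + 61/186·1 = 1/3 ✓
b·Ac: 27/1178·19/27 + 61/186·28/61 = 1/6 ✓
b·c³: (-5/6)·(-1/64) + 27/1178·(-6859/1728) + 61/186·1 = 1/4 ✓
b·(c∘Ac): 27/1178·(-361/324) + 61/186·28/61 = 1/8 ✓
b·Ac²: 27/1178·(-19/108) + 61/186·65/244 = 1/12 ✓
b·A²c: 61/186·31/244 = 1/24 ✓; 4 stages ⇒ order 4.

4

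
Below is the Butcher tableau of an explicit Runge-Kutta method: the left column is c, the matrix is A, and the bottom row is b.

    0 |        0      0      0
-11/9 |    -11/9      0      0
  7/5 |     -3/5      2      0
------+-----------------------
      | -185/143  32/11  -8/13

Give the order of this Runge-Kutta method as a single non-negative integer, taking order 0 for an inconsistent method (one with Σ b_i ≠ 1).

1

b = (-185/143, 32/11, -8/13)
c = (0, -11/9, 7/5)
Ac = (0, 0, -22/9)
Σ b_i: (-185/143)·1 + 32/11·1 + (-8/13)·1 = 1 ✓
b·c: 32/11·(-11/9) + (-8/13)·7/5 = -2584/585 ≠ 1/2 ⇒ order 1.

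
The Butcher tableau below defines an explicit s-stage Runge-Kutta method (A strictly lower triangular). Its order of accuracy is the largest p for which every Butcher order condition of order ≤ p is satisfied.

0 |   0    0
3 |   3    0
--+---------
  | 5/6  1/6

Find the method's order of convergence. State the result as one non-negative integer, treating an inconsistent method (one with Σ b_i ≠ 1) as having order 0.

2

b = (5/6, 1/6)
c = (0, 3)
Σ b_i: 5/6·1 + 1/6·1 = 1 ✓
b·c: 1/6·3 = 1/2 ✓; 2 stages ⇒ order 2.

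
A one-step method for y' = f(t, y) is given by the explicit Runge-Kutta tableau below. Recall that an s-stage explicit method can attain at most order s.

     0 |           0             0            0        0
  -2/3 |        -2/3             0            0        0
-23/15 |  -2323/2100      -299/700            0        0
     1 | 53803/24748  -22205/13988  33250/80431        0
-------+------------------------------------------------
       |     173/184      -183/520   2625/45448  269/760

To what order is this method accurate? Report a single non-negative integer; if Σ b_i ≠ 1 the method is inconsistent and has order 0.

b = (173/184, -183/520, 2625/45448, 269/760)
c = (0, -2/3, -23/15, 1)
Ac = (0, 0, 299/1050, 685/1614)
Σ b_i: 173/184·1 + (-183/520)·1 + 2625/45448·1 + 269/760·1 = 1 ✓
b·c: (-183/520)·(-2/3) + 2625/45448·(-23/15) + 269/760·1 = 1/2 ✓
b·c²: (-183/520)·4/9 + 2625/45448·529/225 + 269/760·1 = 1/3 ✓
b·Ac: 2625/45448·299/1050 + 269/760·685/1614 = 1/6 ✓
b·c³: (-183/520)·(-8/27) + 2625/45448·(-12167/3375) + 269/760·1 = 1/4 ✓
b·(c∘Ac): 2625/45448·(-6877/15750) + 269/760·685/1614 = 1/8 ✓
b·Ac²: 2625/45448·(-299/1575) + 269/760·215/807 = 1/12 ✓
b·A²c: 269/760·95/807 = 1/24 ✓; 4 stages ⇒ order 4.

4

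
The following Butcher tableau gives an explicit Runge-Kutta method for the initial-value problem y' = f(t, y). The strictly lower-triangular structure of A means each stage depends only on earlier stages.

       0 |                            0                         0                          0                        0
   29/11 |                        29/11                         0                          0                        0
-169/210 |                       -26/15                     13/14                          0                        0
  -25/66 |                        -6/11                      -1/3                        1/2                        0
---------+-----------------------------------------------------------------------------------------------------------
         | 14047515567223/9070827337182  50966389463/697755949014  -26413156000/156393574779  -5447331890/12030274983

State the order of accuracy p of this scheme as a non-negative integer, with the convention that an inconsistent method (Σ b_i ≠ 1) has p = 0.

b = (14047515567223/9070827337182, 50966389463/697755949014, -26413156000/156393574779, -5447331890/12030274983)
c = (0, 29/11, -169/210, -25/66)
Ac = (0, 0, 377/154, -1973/1540)
Σ b_i: 14047515567223/9070827337182·1 + 50966389463/697755949014·1 + (-26413156000/156393574779)·1 + (-5447331890/12030274983)·1 = 1 ✓
b·c: 50966389463/697755949014·29/11 + (-26413156000/156393574779)·(-169/210) + (-5447331890/12030274983)·(-25/66) = 1/2 ✓
b·c²: 50966389463/697755949014·841/121 + (-26413156000/156393574779)·28561/44100 + (-5447331890/12030274983)·625/4356 = 1/3 ✓
b·Ac: (-26413156000/156393574779)·377/154 + (-5447331890/12030274983)·(-1973/1540) = 1/6 ✓
b·c³: 50966389463/697755949014·24389/1331 + (-26413156000/156393574779)·(-4826809/9261000) + (-5447331890/12030274983)·(-15625/287496) = 532290211430429/366827144781636 ≠ 1/4 ⇒ order 3.
b·(c∘Ac): (-26413156000/156393574779)·(-63713/32340) + (-5447331890/12030274983)·9865/20328 = 179423337275/1587996297756 ≠ 1/8
b·Ac²: (-26413156000/156393574779)·10933/1694 + (-5447331890/12030274983)·(-21269519/10672200) = -31276227663817/166739611264380 ≠ 1/12
b·A²c: (-5447331890/12030274983)·377/308 = -13335351445/24060549966 ≠ 1/24

3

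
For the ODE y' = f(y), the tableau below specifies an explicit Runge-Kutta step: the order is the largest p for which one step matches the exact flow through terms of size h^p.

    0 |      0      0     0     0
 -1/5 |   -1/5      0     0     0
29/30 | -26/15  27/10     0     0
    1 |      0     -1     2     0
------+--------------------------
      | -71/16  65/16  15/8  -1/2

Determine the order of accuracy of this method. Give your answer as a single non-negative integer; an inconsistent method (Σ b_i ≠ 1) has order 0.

b = (-71/16, 65/16, 15/8, -1/2)
c = (0, -1/5, 29/30, 1)
Ac = (0, 0, -27/50, 32/15)
Σ b_i: (-71/16)·1 + 65/16·1 + 15/8·1 + (-1/2)·1 = 1 ✓
b·c: 65/16·(-1/5) + 15/8·29/30 + (-1/2)·1 = 1/2 ✓
b·c²: 65/16·1/25 + 15/8·841/900 + (-1/2)·1 = 679/480 ≠ 1/3 ⇒ order 2.
b·Ac: 15/8·(-27/50) + (-1/2)·32/15 = -499/240 ≠ 1/6

2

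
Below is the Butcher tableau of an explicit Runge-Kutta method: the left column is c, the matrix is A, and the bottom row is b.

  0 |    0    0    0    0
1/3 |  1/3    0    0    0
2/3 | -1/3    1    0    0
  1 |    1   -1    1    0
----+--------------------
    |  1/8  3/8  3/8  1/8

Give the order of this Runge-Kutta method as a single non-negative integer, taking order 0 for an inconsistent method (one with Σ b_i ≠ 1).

4

b = (1/8, 3/8, 3/8, 1/8)
c = (0, 1/3, 2/3, 1)
Ac = (0, 0, 1/3, 1/3)
Σ b_i: 1/8·1 + 3/8·1 + 3/8·1 + 1/8·1 = 1 ✓
b·c: 3/8·1/3 + 3/8·2/3 + 1/8·1 = 1/2 ✓
b·c²: 3/8·1/9 + 3/8·4/9 + 1/8·1 = 1/3 ✓
b·Ac: 3/8·1/3 + 1/8·1/3 = 1/6 ✓
b·c³: 3/8·1/27 + 3/8·8/27 + 1/8·1 = 1/4 ✓
b·(c∘Ac): 3/8·2/9 + 1/8·1/3 = 1/8 ✓
b·Ac²: 3/8·1/9 + 1/8·1/3 = 1/12 ✓
b·A²c: 1/8·1/3 = 1/24 ✓; 4 stages ⇒ order 4.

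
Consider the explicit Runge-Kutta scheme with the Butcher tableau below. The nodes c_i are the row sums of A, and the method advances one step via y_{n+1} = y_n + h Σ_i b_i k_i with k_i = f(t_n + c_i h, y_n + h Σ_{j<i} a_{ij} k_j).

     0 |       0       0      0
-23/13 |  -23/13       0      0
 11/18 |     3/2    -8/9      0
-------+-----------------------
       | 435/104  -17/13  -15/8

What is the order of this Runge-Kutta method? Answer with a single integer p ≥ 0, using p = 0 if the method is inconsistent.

b = (435/104, -17/13, -15/8)
c = (0, -23/13, 11/18)
Ac = (0, 0, 184/117)
Σ b_i: 435/104·1 + (-17/13)·1 + (-15/8)·1 = 1 ✓
b·c: (-17/13)·(-23/13) + (-15/8)·11/18 = 9473/8112 ≠ 1/2 ⇒ order 1.

1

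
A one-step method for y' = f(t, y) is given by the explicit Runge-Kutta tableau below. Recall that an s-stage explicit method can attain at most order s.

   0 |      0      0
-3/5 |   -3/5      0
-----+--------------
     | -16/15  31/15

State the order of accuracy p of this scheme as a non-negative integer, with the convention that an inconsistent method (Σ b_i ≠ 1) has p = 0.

1

b = (-16/15, 31/15)
c = (0, -3/5)
Σ b_i: (-16/15)·1 + 31/15·1 = 1 ✓
b·c: 31/15·(-3/5) = -31/25 ≠ 1/2 ⇒ order 1.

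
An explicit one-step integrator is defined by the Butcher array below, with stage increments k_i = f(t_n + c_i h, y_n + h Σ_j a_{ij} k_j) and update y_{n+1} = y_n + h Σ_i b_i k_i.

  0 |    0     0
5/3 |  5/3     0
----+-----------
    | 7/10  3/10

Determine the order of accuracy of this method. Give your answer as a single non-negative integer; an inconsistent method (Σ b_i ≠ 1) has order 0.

2

b = (7/10, 3/10)
c = (0, 5/3)
Σ b_i: 7/10·1 + 3/10·1 = 1 ✓
b·c: 3/10·5/3 = 1/2 ✓; 2 stages ⇒ order 2.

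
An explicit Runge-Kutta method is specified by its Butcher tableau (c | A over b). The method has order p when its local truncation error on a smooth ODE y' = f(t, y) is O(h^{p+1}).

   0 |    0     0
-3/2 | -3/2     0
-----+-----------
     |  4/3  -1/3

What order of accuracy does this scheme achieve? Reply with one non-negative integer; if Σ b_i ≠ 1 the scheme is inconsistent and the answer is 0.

2

b = (4/3, -1/3)
c = (0, -3/2)
Σ b_i: 4/3·1 + (-1/3)·1 = 1 ✓
b·c: (-1/3)·(-3/2) = 1/2 ✓; 2 stages ⇒ order 2.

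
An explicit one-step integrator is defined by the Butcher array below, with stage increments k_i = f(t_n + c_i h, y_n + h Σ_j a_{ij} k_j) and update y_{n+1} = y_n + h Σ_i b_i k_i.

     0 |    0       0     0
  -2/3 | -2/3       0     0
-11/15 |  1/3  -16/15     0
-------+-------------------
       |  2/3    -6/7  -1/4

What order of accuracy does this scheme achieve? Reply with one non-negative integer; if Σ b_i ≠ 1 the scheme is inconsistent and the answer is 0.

b = (2/3, -6/7, -1/4)
c = (0, -2/3, -11/15)
Ac = (0, 0, 32/45)
Σ b_i: 2/3·1 + (-6/7)·1 + (-1/4)·1 = -37/84 ≠ 1 ⇒ order 0.

0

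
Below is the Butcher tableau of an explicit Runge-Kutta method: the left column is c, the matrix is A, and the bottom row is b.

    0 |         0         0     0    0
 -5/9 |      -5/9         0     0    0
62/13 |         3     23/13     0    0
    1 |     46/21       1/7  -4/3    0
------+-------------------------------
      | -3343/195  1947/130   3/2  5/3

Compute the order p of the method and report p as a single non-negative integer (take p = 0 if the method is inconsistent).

2

b = (-3343/195, 1947/130, 3/2, 5/3)
c = (0, -5/9, 62/13, 1)
Ac = (0, 0, -115/117, -5273/819)
Σ b_i: (-3343/195)·1 + 1947/130·1 + 3/2·1 + 5/3·1 = 1 ✓
b·c: 1947/130·(-5/9) + 3/2·62/13 + 5/3·1 = 1/2 ✓
b·c²: 1947/130·25/81 + 3/2·3844/169 + 5/3·1 = 368759/9126 ≠ 1/3 ⇒ order 2.
b·Ac: 3/2·(-115/117) + 5/3·(-5273/819) = -59975/4914 ≠ 1/6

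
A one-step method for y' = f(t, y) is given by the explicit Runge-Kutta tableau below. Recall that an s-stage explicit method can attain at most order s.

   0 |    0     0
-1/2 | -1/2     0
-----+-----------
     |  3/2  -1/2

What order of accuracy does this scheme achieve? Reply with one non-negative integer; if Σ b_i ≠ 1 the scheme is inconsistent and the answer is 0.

1

b = (3/2, -1/2)
c = (0, -1/2)
Σ b_i: 3/2·1 + (-1/2)·1 = 1 ✓
b·c: (-1/2)·(-1/2) = 1/4 ≠ 1/2 ⇒ order 1.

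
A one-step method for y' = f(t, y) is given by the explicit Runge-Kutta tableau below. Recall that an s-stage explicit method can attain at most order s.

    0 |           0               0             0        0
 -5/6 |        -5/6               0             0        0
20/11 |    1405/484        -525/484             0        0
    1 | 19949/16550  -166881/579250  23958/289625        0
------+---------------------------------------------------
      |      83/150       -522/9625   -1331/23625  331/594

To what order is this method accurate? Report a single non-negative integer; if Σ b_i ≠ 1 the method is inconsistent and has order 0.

b = (83/150, -522/9625, -1331/23625, 331/594)
c = (0, -5/6, 20/11, 1)
Ac = (0, 0, 875/968, 517/1324)
Σ b_i: 83/150·1 + (-522/9625)·1 + (-1331/23625)·1 + 331/594·1 = 1 ✓
b·c: (-522/9625)·(-5/6) + (-1331/23625)·20/11 + 331/594·1 = 1/2 ✓
b·c²: (-522/9625)·25/36 + (-1331/23625)·400/121 + 331/594·1 = 1/3 ✓
b·Ac: (-1331/23625)·875/968 + 331/594·517/1324 = 1/6 ✓
b·c³: (-522/9625)·(-125/216) + (-1331/23625)·8000/1331 + 331/594·1 = 1/4 ✓
b·(c∘Ac): (-1331/23625)·4375/2662 + 331/594·517/1324 = 1/8 ✓
b·Ac²: (-1331/23625)·(-4375/5808) + 331/594·583/7944 = 1/12 ✓
b·A²c: 331/594·99/1324 = 1/24 ✓; 4 stages ⇒ order 4.

4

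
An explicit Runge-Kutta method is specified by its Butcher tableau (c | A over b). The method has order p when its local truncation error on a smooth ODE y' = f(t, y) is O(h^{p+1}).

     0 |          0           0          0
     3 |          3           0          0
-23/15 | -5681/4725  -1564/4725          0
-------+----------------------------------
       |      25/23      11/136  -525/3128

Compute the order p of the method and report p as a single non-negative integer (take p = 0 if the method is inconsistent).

3

b = (25/23, 11/136, -525/3128)
c = (0, 3, -23/15)
Ac = (0, 0, -1564/1575)
Σ b_i: 25/23·1 + 11/136·1 + (-525/3128)·1 = 1 ✓
b·c: 11/136·3 + (-525/3128)·(-23/15) = 1/2 ✓
b·c²: 11/136·9 + (-525/3128)·529/225 = 1/3 ✓
b·Ac: (-525/3128)·(-1564/1575) = 1/6 ✓; 3 stages ⇒ order 3.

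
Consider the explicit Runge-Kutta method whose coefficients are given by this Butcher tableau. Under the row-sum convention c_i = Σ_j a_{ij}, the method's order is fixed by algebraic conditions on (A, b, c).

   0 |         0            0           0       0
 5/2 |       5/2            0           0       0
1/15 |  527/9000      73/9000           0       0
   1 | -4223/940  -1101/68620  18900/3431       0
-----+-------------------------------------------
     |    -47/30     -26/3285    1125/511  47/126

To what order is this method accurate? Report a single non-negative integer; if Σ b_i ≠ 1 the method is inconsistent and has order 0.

4

b = (-47/30, -26/3285, 1125/511, 47/126)
c = (0, 5/2, 1/15, 1)
Ac = (0, 0, 73/3600, 123/376)
Σ b_i: (-47/30)·1 + (-26/3285)·1 + 1125/511·1 + 47/126·1 = 1 ✓
b·c: (-26/3285)·5/2 + 1125/511·1/15 + 47/126·1 = 1/2 ✓
b·c²: (-26/3285)·25/4 + 1125/511·1/225 + 47/126·1 = 1/3 ✓
b·Ac: 1125/511·73/3600 + 47/126·123/376 = 1/6 ✓
b·c³: (-26/3285)·125/8 + 1125/511·1/3375 + 47/126·1 = 1/4 ✓
b·(c∘Ac): 1125/511·73/54000 + 47/126·123/376 = 1/8 ✓
b·Ac²: 1125/511·73/1440 + 47/126·(-57/752) = 1/12 ✓
b·A²c: 47/126·21/188 = 1/24 ✓; 4 stages ⇒ order 4.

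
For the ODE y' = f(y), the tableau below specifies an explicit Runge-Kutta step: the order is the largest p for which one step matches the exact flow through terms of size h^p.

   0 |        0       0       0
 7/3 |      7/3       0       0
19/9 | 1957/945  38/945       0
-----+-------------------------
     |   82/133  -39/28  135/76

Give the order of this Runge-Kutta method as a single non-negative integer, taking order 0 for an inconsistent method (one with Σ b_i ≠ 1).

3

b = (82/133, -39/28, 135/76)
c = (0, 7/3, 19/9)
Ac = (0, 0, 38/405)
Σ b_i: 82/133·1 + (-39/28)·1 + 135/76·1 = 1 ✓
b·c: (-39/28)·7/3 + 135/76·19/9 = 1/2 ✓
b·c²: (-39/28)·49/9 + 135/76·361/81 = 1/3 ✓
b·Ac: 135/76·38/405 = 1/6 ✓; 3 stages ⇒ order 3.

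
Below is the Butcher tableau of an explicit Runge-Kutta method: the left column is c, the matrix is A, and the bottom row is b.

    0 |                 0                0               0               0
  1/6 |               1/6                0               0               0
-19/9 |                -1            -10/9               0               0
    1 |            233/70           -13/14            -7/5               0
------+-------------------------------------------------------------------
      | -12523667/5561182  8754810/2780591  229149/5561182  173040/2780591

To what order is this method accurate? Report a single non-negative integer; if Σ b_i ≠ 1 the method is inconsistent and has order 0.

3

b = (-12523667/5561182, 8754810/2780591, 229149/5561182, 173040/2780591)
c = (0, 1/6, -19/9, 1)
Ac = (0, 0, -5/27, 3529/1260)
Σ b_i: (-12523667/5561182)·1 + 8754810/2780591·1 + 229149/5561182·1 + 173040/2780591·1 = 1 ✓
b·c: 8754810/2780591·1/6 + 229149/5561182·(-19/9) + 173040/2780591·1 = 1/2 ✓
b·c²: 8754810/2780591·1/36 + 229149/5561182·361/81 + 173040/2780591·1 = 1/3 ✓
b·Ac: 229149/5561182·(-5/27) + 173040/2780591·3529/1260 = 1/6 ✓
b·c³: 8754810/2780591·1/216 + 229149/5561182·(-6859/729) + 173040/2780591·1 = -31119647/100101276 ≠ 1/4 ⇒ order 3.
b·(c∘Ac): 229149/5561182·95/243 + 173040/2780591·3529/1260 = 3176651/16683546 ≠ 1/8
b·Ac²: 229149/5561182·(-5/162) + 173040/2780591·(-142097/22680) = -117469843/300303828 ≠ 1/12
b·A²c: 173040/2780591·7/27 = 403760/25025319 ≠ 1/24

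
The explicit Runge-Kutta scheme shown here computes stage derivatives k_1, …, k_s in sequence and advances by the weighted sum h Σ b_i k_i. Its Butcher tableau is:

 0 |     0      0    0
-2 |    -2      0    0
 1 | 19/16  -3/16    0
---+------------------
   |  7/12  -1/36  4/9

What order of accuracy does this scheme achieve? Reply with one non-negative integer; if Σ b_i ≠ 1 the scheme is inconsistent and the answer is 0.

b = (7/12, -1/36, 4/9)
c = (0, -2, 1)
Ac = (0, 0, 3/8)
Σ b_i: 7/12·1 + (-1/36)·1 + 4/9·1 = 1 ✓
b·c: (-1/36)·(-2) + 4/9·1 = 1/2 ✓
b·c²: (-1/36)·4 + 4/9·1 = 1/3 ✓
b·Ac: 4/9·3/8 = 1/6 ✓; 3 stages ⇒ order 3.

3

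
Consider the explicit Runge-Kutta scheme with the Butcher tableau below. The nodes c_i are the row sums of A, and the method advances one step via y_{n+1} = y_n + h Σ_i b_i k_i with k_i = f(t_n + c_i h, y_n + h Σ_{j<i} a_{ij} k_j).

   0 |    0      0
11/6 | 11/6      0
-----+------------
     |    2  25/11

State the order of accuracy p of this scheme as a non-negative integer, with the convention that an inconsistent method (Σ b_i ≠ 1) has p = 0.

0

b = (2, 25/11)
c = (0, 11/6)
Σ b_i: 2·1 + 25/11·1 = 47/11 ≠ 1 ⇒ order 0.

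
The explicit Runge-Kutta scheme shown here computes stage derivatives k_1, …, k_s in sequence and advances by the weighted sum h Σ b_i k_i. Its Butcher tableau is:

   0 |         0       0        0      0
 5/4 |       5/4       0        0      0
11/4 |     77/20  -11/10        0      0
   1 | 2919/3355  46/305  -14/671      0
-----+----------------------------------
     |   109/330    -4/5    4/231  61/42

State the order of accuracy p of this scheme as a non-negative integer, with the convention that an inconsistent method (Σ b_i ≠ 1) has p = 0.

4

b = (109/330, -4/5, 4/231, 61/42)
c = (0, 5/4, 11/4, 1)
Ac = (0, 0, -11/8, 8/61)
Σ b_i: 109/330·1 + (-4/5)·1 + 4/231·1 + 61/42·1 = 1 ✓
b·c: (-4/5)·5/4 + 4/231·11/4 + 61/42·1 = 1/2 ✓
b·c²: (-4/5)·25/16 + 4/231·121/16 + 61/42·1 = 1/3 ✓
b·Ac: 4/231·(-11/8) + 61/42·8/61 = 1/6 ✓
b·c³: (-4/5)·125/64 + 4/231·1331/64 + 61/42·1 = 1/4 ✓
b·(c∘Ac): 4/231·(-121/32) + 61/42·8/61 = 1/8 ✓
b·Ac²: 4/231·(-55/32) + 61/42·19/244 = 1/12 ✓
b·A²c: 61/42·7/244 = 1/24 ✓; 4 stages ⇒ order 4.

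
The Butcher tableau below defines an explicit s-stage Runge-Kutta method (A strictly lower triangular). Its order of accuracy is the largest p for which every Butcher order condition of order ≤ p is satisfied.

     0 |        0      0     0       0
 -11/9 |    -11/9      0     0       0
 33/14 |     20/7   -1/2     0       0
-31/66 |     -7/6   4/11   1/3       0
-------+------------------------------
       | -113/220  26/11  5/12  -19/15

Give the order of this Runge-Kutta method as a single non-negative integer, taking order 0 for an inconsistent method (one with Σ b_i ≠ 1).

1

b = (-113/220, 26/11, 5/12, -19/15)
c = (0, -11/9, 33/14, -31/66)
Ac = (0, 0, 11/18, 43/126)
Σ b_i: (-113/220)·1 + 26/11·1 + 5/12·1 + (-19/15)·1 = 1 ✓
b·c: 26/11·(-11/9) + 5/12·33/14 + (-19/15)·(-31/66) = -12121/9240 ≠ 1/2 ⇒ order 1.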